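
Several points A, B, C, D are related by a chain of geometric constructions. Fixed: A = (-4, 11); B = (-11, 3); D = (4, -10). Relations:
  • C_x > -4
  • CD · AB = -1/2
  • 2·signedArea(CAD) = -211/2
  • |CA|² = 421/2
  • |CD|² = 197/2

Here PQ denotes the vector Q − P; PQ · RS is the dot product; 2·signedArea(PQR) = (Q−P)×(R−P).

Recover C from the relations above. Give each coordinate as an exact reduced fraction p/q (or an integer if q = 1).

C = (-7/2, -7/2)

1. C_x = -7/2  [2·signedArea(CAD) = -211/2 ∩ CD · AB = -1/2]
2. C_y = -7/2  [2·signedArea(CAD) = -211/2 ∩ CD · AB = -1/2]
   → C = (-7/2, -7/2)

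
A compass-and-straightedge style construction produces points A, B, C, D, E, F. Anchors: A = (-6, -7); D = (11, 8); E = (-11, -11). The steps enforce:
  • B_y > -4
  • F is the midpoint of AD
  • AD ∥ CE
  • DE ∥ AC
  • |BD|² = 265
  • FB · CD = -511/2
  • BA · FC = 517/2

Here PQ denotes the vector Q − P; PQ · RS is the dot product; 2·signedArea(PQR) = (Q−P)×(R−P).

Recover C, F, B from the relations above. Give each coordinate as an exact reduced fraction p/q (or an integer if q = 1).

B = (-1, -3)
C = (-28, -26)
F = (5/2, 1/2)

1. C_x = -28  [AD ∥ CE ∩ DE ∥ AC]
2. C_y = -26  [AD ∥ CE ∩ DE ∥ AC]
   → C = (-28, -26)
3. F_x = 5/2  [F is the midpoint of AD]
4. F_y = 1/2  [F is the midpoint of AD]
   → F = (5/2, 1/2)
5. B_x = -1  [BA · FC = 517/2 ∩ FB · CD = -511/2]
6. B_y = -3  [BA · FC = 517/2 ∩ FB · CD = -511/2]
   → B = (-1, -3)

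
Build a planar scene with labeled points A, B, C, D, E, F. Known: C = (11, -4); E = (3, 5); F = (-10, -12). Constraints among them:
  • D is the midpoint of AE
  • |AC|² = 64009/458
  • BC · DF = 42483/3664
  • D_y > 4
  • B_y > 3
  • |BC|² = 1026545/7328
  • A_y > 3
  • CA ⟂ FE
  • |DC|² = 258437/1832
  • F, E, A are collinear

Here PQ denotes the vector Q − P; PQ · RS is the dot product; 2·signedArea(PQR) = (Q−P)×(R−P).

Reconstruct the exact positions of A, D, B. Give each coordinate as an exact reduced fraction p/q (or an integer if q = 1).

1. A_x = 737/458  [F, E, A are collinear ∩ CA ⟂ FE]
2. A_y = 1457/458  [F, E, A are collinear ∩ CA ⟂ FE]
   → A = (737/458, 1457/458)
3. D_x = 2111/916  [D is the midpoint of AE]
4. D_y = 3747/916  [D is the midpoint of AE]
   → D = (2111/916, 3747/916)
5. B_x = 3585/1832  [line 11271/916·x + 14739/916·y + -302583/3664 = 0 ∩ |BC|² = 1026545/7328]
6. B_y = 6661/1832  [line 11271/916·x + 14739/916·y + -302583/3664 = 0 ∩ |BC|² = 1026545/7328]
   → B = (3585/1832, 6661/1832)

A = (737/458, 1457/458)
B = (3585/1832, 6661/1832)
D = (2111/916, 3747/916)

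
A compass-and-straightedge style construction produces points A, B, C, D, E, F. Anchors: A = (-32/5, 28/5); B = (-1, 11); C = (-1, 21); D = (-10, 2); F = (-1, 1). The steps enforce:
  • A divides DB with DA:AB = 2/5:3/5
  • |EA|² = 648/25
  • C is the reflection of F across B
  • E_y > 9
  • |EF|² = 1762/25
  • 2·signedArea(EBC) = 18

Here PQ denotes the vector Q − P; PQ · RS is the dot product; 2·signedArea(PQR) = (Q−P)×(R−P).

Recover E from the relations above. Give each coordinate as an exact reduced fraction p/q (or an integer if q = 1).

1. E_x = -14/5  [2·signedArea(EBC) = 18]
2. E_y = 46/5  [|EA|² = 648/25]
   → E = (-14/5, 46/5)

E = (-14/5, 46/5)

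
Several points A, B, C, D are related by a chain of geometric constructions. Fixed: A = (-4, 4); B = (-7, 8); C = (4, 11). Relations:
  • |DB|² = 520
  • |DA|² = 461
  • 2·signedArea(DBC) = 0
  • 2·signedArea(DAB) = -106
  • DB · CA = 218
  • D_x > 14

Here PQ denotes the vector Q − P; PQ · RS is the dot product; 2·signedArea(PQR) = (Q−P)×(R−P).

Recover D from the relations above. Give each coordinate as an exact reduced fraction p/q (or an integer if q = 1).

1. D_x = 15  [2·signedArea(DBC) = 0 ∩ DB · CA = 218]
2. D_y = 14  [2·signedArea(DBC) = 0 ∩ DB · CA = 218]
   → D = (15, 14)

D = (15, 14)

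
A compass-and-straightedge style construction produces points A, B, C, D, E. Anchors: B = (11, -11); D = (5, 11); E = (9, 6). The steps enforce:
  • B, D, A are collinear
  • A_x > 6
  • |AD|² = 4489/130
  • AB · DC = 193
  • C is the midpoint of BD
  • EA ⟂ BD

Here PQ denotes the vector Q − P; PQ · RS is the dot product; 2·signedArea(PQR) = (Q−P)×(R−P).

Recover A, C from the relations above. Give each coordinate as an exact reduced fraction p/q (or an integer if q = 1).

A = (851/130, 693/130)
C = (8, 0)

1. A_x = 851/130  [B, D, A are collinear ∩ EA ⟂ BD]
2. A_y = 693/130  [B, D, A are collinear ∩ EA ⟂ BD]
   → A = (851/130, 693/130)
3. C_x = 8  [C is the midpoint of BD]
4. C_y = 0  [C is the midpoint of BD]
   → C = (8, 0)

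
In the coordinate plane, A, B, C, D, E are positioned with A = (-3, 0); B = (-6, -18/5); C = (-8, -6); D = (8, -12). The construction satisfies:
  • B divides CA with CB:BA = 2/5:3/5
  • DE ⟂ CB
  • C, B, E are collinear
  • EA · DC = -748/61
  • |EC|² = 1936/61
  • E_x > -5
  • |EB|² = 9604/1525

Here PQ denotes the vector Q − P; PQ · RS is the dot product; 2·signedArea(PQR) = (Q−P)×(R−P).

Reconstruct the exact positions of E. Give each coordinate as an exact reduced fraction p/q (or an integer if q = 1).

E = (-268/61, -102/61)

1. E_x = -268/61  [C, B, E are collinear ∩ DE ⟂ CB]
2. E_y = -102/61  [C, B, E are collinear ∩ DE ⟂ CB]
   → E = (-268/61, -102/61)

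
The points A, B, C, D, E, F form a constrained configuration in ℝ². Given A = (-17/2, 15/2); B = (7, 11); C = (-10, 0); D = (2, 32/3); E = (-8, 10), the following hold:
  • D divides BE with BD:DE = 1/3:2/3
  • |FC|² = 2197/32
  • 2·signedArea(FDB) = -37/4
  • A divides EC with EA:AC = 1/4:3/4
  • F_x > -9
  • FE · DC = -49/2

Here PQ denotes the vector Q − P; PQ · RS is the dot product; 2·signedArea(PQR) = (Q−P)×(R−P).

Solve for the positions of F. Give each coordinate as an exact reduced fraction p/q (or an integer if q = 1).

F = (-67/8, 65/8)

1. F_x = -67/8  [2·signedArea(FDB) = -37/4 ∩ FE · DC = -49/2]
2. F_y = 65/8  [2·signedArea(FDB) = -37/4 ∩ FE · DC = -49/2]
   → F = (-67/8, 65/8)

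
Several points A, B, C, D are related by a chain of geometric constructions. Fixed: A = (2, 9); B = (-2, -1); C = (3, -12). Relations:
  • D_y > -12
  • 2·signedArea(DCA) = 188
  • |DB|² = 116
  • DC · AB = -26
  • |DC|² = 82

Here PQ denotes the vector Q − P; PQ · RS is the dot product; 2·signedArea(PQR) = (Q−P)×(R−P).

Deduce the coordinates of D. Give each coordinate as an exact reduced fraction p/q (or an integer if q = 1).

D = (-6, -11)

1. D_x = -6  [DC · AB = -26 ∩ 2·signedArea(DCA) = 188]
2. D_y = -11  [DC · AB = -26 ∩ 2·signedArea(DCA) = 188]
   → D = (-6, -11)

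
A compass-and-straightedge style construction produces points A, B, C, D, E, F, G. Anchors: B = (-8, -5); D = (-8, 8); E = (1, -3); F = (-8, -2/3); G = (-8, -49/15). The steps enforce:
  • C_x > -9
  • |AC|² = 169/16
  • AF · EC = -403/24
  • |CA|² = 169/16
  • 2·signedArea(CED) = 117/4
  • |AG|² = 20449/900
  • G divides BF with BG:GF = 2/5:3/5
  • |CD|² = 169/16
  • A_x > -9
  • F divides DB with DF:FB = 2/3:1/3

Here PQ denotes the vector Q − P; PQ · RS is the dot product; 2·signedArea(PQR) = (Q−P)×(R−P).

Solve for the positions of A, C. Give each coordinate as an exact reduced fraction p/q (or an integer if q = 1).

A = (-8, 3/2)
C = (-8, 19/4)

1. C_x = -8  [line -11·x + -9·y + -181/4 = 0 ∩ |CD|² = 169/16]
2. C_y = 19/4  [line -11·x + -9·y + -181/4 = 0 ∩ |CD|² = 169/16]
   → C = (-8, 19/4)
3. A_x = -8  [line 9·x + -31/4·y + 669/8 = 0 ∩ |AG|² = 20449/900]
4. A_y = 3/2  [line 9·x + -31/4·y + 669/8 = 0 ∩ |AG|² = 20449/900]
   → A = (-8, 3/2)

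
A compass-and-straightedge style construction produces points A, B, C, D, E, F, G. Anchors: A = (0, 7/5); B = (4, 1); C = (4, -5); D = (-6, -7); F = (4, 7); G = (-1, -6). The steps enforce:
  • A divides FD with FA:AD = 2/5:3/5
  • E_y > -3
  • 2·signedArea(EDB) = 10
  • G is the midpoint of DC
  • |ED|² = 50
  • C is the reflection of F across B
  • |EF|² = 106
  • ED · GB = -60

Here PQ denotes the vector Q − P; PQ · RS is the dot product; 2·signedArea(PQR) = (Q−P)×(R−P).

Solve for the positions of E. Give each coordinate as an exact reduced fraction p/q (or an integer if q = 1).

E = (-1, -2)

1. E_x = -1  [2·signedArea(EDB) = 10 ∩ ED · GB = -60]
2. E_y = -2  [2·signedArea(EDB) = 10 ∩ ED · GB = -60]
   → E = (-1, -2)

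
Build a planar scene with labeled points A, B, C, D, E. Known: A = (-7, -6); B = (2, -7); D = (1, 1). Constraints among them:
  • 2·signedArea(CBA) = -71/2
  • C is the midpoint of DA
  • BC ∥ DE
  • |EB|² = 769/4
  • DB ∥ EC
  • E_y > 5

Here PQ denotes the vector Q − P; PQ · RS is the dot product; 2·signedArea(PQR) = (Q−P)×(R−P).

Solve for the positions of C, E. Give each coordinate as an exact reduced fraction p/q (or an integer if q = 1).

C = (-3, -5/2)
E = (-4, 11/2)

1. C_x = -3  [C is the midpoint of DA]
2. C_y = -5/2  [C is the midpoint of DA]
   → C = (-3, -5/2)
3. E_x = -4  [DB ∥ EC ∩ BC ∥ DE]
4. E_y = 11/2  [DB ∥ EC ∩ BC ∥ DE]
   → E = (-4, 11/2)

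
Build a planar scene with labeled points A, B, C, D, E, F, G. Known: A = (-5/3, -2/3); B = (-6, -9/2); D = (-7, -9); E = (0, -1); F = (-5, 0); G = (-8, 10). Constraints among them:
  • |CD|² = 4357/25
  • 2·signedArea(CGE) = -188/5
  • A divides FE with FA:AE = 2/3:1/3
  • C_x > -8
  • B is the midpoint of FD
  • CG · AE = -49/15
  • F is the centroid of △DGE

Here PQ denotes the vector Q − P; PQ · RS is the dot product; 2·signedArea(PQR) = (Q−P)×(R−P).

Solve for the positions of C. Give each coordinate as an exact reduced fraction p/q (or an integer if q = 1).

1. C_x = -36/5  [2·signedArea(CGE) = -188/5 ∩ CG · AE = -49/15]
2. C_y = 21/5  [2·signedArea(CGE) = -188/5 ∩ CG · AE = -49/15]
   → C = (-36/5, 21/5)

C = (-36/5, 21/5)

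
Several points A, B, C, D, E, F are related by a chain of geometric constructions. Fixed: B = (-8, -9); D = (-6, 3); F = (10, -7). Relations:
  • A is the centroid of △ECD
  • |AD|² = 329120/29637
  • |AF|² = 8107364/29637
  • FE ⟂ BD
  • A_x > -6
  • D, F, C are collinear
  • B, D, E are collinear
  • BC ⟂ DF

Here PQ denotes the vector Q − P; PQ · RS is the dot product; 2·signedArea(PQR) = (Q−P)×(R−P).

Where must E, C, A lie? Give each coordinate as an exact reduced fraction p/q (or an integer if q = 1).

A = (-16722/3293, -1999/9879)
C = (-182/89, 47/89)
E = (-266/37, -153/37)

1. E_x = -266/37  [B, D, E are collinear ∩ FE ⟂ BD]
2. E_y = -153/37  [B, D, E are collinear ∩ FE ⟂ BD]
   → E = (-266/37, -153/37)
3. C_x = -182/89  [D, F, C are collinear ∩ BC ⟂ DF]
4. C_y = 47/89  [D, F, C are collinear ∩ BC ⟂ DF]
   → C = (-182/89, 47/89)
5. A_x = -16722/3293  [A is the centroid of △ECD]
6. A_y = -1999/9879  [A is the centroid of △ECD]
   → A = (-16722/3293, -1999/9879)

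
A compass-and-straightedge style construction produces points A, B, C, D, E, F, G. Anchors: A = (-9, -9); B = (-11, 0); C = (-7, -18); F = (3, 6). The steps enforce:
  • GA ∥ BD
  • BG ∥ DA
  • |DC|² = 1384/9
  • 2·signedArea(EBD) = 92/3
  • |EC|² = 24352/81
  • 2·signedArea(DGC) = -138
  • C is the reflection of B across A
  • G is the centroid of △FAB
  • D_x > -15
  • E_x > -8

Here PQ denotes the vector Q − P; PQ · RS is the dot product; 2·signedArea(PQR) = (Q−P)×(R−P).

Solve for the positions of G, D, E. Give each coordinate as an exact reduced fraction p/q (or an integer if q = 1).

D = (-43/3, -8)
E = (-67/9, -2/3)
G = (-17/3, -1)

1. G_x = -17/3  [G is the centroid of △FAB]
2. G_y = -1  [G is the centroid of △FAB]
   → G = (-17/3, -1)
3. D_x = -43/3  [BG ∥ DA ∩ GA ∥ BD]
4. D_y = -8  [BG ∥ DA ∩ GA ∥ BD]
   → D = (-43/3, -8)
5. E_x = -67/9  [line 8·x + -10/3·y + 172/3 = 0 ∩ |EC|² = 24352/81]
6. E_y = -2/3  [line 8·x + -10/3·y + 172/3 = 0 ∩ |EC|² = 24352/81]
   → E = (-67/9, -2/3)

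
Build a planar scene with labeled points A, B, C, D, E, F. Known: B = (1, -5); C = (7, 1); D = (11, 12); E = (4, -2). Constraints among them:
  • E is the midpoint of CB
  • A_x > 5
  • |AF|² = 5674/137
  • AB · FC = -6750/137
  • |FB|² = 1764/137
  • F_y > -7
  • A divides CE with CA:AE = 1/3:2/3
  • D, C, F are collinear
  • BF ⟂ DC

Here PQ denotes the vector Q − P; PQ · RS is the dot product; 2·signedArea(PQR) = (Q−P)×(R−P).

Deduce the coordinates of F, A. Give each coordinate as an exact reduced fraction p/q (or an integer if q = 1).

A = (6, 0)
F = (599/137, -853/137)

1. F_x = 599/137  [D, C, F are collinear ∩ BF ⟂ DC]
2. F_y = -853/137  [D, C, F are collinear ∩ BF ⟂ DC]
   → F = (599/137, -853/137)
3. A_x = 6  [A divides CE with CA:AE = 1/3:2/3]
4. A_y = 0  [A divides CE with CA:AE = 1/3:2/3]
   → A = (6, 0)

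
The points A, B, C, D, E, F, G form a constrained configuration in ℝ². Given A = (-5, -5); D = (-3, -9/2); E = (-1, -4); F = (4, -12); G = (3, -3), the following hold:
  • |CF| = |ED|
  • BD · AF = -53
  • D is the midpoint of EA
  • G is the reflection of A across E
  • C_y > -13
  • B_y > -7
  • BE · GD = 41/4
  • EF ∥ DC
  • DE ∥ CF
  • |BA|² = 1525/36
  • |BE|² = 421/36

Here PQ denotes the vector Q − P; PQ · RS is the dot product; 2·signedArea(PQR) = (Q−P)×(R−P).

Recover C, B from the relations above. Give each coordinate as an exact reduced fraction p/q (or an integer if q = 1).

B = (4/3, -13/2)
C = (2, -25/2)

1. C_x = 2  [DE ∥ CF ∩ EF ∥ DC]
2. C_y = -25/2  [DE ∥ CF ∩ EF ∥ DC]
   → C = (2, -25/2)
3. B_x = 4/3  [BD · AF = -53 ∩ BE · GD = 41/4]
4. B_y = -13/2  [BD · AF = -53 ∩ BE · GD = 41/4]
   → B = (4/3, -13/2)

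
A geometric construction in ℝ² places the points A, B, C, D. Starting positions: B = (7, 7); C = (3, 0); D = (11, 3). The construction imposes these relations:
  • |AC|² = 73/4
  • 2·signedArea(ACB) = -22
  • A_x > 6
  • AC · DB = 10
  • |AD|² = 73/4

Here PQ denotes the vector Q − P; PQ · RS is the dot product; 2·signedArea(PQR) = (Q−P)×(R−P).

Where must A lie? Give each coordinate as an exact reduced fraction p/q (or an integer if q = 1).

A = (7, 3/2)

1. A_x = 7  [2·signedArea(ACB) = -22 ∩ AC · DB = 10]
2. A_y = 3/2  [2·signedArea(ACB) = -22 ∩ AC · DB = 10]
   → A = (7, 3/2)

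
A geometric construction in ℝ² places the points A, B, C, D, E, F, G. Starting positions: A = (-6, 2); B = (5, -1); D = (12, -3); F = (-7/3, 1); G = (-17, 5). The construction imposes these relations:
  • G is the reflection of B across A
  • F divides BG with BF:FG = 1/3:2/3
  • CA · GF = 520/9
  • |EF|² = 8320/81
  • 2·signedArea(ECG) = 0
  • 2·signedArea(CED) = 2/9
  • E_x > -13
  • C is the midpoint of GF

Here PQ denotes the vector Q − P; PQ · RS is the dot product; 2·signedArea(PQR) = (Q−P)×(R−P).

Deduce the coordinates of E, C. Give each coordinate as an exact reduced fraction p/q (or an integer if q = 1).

1. C_x = -29/3  [C is the midpoint of GF]
2. C_y = 3  [C is the midpoint of GF]
   → C = (-29/3, 3)
3. E_x = -109/9  [2·signedArea(ECG) = 0 ∩ 2·signedArea(CED) = 2/9]
4. E_y = 11/3  [2·signedArea(ECG) = 0 ∩ 2·signedArea(CED) = 2/9]
   → E = (-109/9, 11/3)

C = (-29/3, 3)
E = (-109/9, 11/3)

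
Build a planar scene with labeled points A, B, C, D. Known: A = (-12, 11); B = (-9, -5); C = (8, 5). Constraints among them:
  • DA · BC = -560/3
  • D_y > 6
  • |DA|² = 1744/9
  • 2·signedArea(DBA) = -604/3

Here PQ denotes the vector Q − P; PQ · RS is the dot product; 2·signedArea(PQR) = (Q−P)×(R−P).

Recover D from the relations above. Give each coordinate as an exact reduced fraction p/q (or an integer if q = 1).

1. D_x = 4/3  [DA · BC = -560/3 ∩ 2·signedArea(DBA) = -604/3]
2. D_y = 7  [DA · BC = -560/3 ∩ 2·signedArea(DBA) = -604/3]
   → D = (4/3, 7)

D = (4/3, 7)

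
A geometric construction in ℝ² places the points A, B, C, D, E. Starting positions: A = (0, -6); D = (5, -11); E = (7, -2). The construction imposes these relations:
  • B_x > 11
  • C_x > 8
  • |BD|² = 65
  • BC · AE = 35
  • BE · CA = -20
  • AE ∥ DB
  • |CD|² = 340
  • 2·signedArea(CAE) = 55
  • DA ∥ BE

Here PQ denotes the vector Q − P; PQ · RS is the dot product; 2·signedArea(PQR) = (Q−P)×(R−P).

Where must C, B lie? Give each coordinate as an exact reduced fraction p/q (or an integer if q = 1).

B = (12, -7)
C = (9, 7)

1. C_x = 9  [line -4·x + 7·y + -13 = 0 ∩ |CD|² = 340]
2. C_y = 7  [line -4·x + 7·y + -13 = 0 ∩ |CD|² = 340]
   → C = (9, 7)
3. B_x = 12  [DA ∥ BE ∩ AE ∥ DB]
4. B_y = -7  [DA ∥ BE ∩ AE ∥ DB]
   → B = (12, -7)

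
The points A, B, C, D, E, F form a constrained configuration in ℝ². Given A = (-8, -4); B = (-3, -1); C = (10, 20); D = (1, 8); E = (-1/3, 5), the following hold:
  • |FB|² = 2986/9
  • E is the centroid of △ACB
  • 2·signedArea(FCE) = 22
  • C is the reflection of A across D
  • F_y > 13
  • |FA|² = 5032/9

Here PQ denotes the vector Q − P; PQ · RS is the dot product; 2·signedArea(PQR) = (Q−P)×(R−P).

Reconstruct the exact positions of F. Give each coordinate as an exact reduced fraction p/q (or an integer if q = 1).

1. F_x = 22/3  [line 15·x + -31/3·y + 104/3 = 0 ∩ |FA|² = 5032/9]
2. F_y = 14  [line 15·x + -31/3·y + 104/3 = 0 ∩ |FA|² = 5032/9]
   → F = (22/3, 14)

F = (22/3, 14)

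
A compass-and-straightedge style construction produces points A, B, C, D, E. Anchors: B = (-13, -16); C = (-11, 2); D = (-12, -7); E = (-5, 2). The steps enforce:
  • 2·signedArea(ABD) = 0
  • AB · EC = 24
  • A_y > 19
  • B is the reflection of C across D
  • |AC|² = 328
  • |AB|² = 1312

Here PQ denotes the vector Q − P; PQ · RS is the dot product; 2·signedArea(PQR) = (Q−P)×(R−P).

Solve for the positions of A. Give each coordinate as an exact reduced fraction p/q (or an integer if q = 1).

1. A_x = -9  [2·signedArea(ABD) = 0 ∩ AB · EC = 24]
2. A_y = 20  [2·signedArea(ABD) = 0 ∩ AB · EC = 24]
   → A = (-9, 20)

A = (-9, 20)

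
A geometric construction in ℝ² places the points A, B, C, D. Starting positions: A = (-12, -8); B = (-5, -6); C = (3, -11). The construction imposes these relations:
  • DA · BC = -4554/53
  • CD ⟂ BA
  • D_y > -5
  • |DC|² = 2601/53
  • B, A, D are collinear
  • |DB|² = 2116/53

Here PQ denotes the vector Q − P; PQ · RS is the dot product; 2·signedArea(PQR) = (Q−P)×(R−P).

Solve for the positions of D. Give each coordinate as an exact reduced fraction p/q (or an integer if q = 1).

D = (57/53, -226/53)

1. D_x = 57/53  [B, A, D are collinear ∩ CD ⟂ BA]
2. D_y = -226/53  [B, A, D are collinear ∩ CD ⟂ BA]
   → D = (57/53, -226/53)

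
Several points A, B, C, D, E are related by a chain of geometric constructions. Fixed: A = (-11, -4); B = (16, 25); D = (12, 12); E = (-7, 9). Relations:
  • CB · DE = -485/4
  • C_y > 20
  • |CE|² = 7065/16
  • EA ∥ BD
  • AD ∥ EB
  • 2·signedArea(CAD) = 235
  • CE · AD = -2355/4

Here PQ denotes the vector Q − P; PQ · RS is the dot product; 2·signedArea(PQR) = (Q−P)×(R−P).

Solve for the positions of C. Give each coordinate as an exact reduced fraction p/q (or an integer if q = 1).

C = (41/4, 21)

1. C_x = 41/4  [CE · AD = -2355/4 ∩ 2·signedArea(CAD) = 235]
2. C_y = 21  [CE · AD = -2355/4 ∩ 2·signedArea(CAD) = 235]
   → C = (41/4, 21)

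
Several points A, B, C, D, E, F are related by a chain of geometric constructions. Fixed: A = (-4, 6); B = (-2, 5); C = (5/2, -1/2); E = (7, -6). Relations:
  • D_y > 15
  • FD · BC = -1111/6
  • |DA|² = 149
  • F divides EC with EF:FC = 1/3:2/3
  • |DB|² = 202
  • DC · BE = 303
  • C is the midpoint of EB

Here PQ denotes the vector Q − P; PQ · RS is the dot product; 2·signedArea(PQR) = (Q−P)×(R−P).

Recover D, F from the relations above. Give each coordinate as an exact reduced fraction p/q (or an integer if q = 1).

D = (-11, 16)
F = (11/2, -25/6)

1. D_x = -11  [line -9·x + 11·y + -275 = 0 ∩ |DB|² = 202]
2. D_y = 16  [line -9·x + 11·y + -275 = 0 ∩ |DB|² = 202]
   → D = (-11, 16)
3. F_x = 11/2  [F divides EC with EF:FC = 1/3:2/3]
4. F_y = -25/6  [F divides EC with EF:FC = 1/3:2/3]
   → F = (11/2, -25/6)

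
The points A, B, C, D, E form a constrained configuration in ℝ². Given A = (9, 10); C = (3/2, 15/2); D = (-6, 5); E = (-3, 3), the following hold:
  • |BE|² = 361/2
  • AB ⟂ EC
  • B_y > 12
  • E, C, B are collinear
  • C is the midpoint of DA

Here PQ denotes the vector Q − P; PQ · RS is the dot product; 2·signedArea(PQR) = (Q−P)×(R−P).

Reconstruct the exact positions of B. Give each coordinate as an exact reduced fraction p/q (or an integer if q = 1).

B = (13/2, 25/2)

1. B_x = 13/2  [E, C, B are collinear ∩ AB ⟂ EC]
2. B_y = 25/2  [E, C, B are collinear ∩ AB ⟂ EC]
   → B = (13/2, 25/2)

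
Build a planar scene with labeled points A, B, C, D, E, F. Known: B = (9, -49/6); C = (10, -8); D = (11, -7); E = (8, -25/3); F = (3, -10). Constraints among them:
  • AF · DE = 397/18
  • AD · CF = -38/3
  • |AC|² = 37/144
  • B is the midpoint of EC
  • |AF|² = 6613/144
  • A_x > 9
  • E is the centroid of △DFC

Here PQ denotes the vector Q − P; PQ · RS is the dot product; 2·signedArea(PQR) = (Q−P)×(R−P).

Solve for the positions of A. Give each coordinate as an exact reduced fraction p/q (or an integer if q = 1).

A = (19/2, -97/12)

1. A_x = 19/2  [AD · CF = -38/3 ∩ AF · DE = 397/18]
2. A_y = -97/12  [AD · CF = -38/3 ∩ AF · DE = 397/18]
   → A = (19/2, -97/12)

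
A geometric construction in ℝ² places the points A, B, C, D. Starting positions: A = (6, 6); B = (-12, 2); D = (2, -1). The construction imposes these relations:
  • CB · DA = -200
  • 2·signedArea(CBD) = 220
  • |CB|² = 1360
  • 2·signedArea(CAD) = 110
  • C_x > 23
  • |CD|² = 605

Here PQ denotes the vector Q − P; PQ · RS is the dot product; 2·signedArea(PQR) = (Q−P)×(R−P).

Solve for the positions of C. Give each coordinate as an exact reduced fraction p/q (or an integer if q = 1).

C = (24, 10)

1. C_x = 24  [2·signedArea(CAD) = 110 ∩ CB · DA = -200]
2. C_y = 10  [2·signedArea(CAD) = 110 ∩ CB · DA = -200]
   → C = (24, 10)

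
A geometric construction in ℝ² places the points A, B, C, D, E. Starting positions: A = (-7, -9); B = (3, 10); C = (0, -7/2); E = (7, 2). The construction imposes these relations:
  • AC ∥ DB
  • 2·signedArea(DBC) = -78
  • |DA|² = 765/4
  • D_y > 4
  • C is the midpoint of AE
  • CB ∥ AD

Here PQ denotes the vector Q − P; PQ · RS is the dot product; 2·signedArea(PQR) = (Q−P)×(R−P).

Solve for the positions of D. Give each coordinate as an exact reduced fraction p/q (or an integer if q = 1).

1. D_x = -4  [AC ∥ DB ∩ CB ∥ AD]
2. D_y = 9/2  [AC ∥ DB ∩ CB ∥ AD]
   → D = (-4, 9/2)

D = (-4, 9/2)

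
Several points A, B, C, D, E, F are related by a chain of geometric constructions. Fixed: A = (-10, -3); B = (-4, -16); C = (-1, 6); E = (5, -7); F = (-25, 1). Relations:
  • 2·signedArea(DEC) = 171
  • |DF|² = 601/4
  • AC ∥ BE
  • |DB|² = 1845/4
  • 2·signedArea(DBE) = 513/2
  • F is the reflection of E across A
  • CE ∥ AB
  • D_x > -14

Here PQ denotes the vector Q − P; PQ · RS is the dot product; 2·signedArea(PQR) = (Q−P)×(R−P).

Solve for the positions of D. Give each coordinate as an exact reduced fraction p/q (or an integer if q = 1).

1. D_x = -13  [2·signedArea(DEC) = 171 ∩ 2·signedArea(DBE) = 513/2]
2. D_y = 7/2  [2·signedArea(DEC) = 171 ∩ 2·signedArea(DBE) = 513/2]
   → D = (-13, 7/2)

D = (-13, 7/2)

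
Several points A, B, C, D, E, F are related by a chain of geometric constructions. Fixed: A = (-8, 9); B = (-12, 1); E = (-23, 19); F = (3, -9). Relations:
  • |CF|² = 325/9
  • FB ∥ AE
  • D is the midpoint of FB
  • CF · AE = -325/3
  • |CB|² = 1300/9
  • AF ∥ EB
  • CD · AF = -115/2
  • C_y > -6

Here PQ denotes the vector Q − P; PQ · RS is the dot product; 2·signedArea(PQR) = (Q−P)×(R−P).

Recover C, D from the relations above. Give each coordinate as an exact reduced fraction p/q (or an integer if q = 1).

1. C_x = -2  [line 15·x + -10·y + -80/3 = 0 ∩ |CF|² = 325/9]
2. C_y = -17/3  [line 15·x + -10·y + -80/3 = 0 ∩ |CF|² = 325/9]
   → C = (-2, -17/3)
3. D_x = -9/2  [CD · AF = -115/2 ∩ D is the midpoint of FB]
4. D_y = -4  [CD · AF = -115/2 ∩ D is the midpoint of FB]
   → D = (-9/2, -4)

C = (-2, -17/3)
D = (-9/2, -4)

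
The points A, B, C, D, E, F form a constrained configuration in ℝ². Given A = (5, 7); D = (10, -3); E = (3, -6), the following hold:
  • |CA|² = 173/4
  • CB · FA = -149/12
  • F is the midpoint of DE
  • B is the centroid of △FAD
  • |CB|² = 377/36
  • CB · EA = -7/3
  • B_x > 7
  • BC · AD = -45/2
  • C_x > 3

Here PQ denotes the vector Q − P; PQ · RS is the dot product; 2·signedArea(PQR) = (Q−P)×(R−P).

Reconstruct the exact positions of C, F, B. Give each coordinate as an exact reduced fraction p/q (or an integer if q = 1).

1. F_x = 13/2  [F is the midpoint of DE]
2. F_y = -9/2  [F is the midpoint of DE]
   → F = (13/2, -9/2)
3. B_x = 43/6  [B is the centroid of △FAD]
4. B_y = -1/6  [B is the centroid of △FAD]
   → B = (43/6, -1/6)
5. C_x = 4  [CB · EA = -7/3 ∩ BC · AD = -45/2]
6. C_y = 1/2  [CB · EA = -7/3 ∩ BC · AD = -45/2]
   → C = (4, 1/2)

B = (43/6, -1/6)
C = (4, 1/2)
F = (13/2, -9/2)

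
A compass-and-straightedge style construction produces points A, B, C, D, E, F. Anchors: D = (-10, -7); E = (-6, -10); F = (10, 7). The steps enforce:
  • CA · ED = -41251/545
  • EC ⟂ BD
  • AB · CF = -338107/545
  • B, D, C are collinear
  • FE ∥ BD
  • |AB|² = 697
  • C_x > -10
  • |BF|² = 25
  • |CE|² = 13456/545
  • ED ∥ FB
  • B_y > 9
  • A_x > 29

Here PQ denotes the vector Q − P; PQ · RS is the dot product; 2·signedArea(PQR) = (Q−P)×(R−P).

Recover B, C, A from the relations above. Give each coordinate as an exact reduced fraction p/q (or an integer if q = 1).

1. B_x = 6  [FE ∥ BD ∩ ED ∥ FB]
2. B_y = 10  [FE ∥ BD ∩ ED ∥ FB]
   → B = (6, 10)
3. C_x = -5242/545  [B, D, C are collinear ∩ EC ⟂ BD]
4. C_y = -3594/545  [B, D, C are collinear ∩ EC ⟂ BD]
   → C = (-5242/545, -3594/545)
5. A_x = 30  [AB · CF = -338107/545 ∩ CA · ED = -41251/545]
6. A_y = 21  [AB · CF = -338107/545 ∩ CA · ED = -41251/545]
   → A = (30, 21)

A = (30, 21)
B = (6, 10)
C = (-5242/545, -3594/545)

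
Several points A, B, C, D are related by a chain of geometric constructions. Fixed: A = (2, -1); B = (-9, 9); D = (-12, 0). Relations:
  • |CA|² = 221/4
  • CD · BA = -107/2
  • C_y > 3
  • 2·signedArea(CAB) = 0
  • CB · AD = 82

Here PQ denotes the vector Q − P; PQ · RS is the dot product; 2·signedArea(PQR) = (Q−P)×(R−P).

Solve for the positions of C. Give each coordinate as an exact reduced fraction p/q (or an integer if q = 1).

1. C_x = -7/2  [2·signedArea(CAB) = 0 ∩ CB · AD = 82]
2. C_y = 4  [2·signedArea(CAB) = 0 ∩ CB · AD = 82]
   → C = (-7/2, 4)

C = (-7/2, 4)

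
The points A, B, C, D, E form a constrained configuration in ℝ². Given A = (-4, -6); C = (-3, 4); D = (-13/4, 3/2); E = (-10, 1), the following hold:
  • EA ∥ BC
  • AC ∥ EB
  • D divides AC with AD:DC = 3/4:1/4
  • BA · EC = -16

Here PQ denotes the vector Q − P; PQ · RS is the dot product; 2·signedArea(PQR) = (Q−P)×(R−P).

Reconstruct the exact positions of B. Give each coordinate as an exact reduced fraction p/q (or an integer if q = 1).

B = (-9, 11)

1. B_x = -9  [EA ∥ BC ∩ AC ∥ EB]
2. B_y = 11  [EA ∥ BC ∩ AC ∥ EB]
   → B = (-9, 11)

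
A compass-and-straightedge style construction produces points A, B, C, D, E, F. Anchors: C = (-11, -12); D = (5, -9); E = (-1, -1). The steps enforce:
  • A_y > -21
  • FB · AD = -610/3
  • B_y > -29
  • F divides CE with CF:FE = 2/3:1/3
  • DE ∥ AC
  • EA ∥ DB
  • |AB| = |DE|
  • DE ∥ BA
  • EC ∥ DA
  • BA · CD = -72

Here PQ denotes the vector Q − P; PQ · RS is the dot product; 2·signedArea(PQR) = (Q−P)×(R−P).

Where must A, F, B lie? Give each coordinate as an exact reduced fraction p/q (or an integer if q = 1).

1. A_x = -5  [DE ∥ AC ∩ EC ∥ DA]
2. A_y = -20  [DE ∥ AC ∩ EC ∥ DA]
   → A = (-5, -20)
3. F_x = -13/3  [F divides CE with CF:FE = 2/3:1/3]
4. F_y = -14/3  [F divides CE with CF:FE = 2/3:1/3]
   → F = (-13/3, -14/3)
5. B_x = 1  [DE ∥ BA ∩ EA ∥ DB]
6. B_y = -28  [DE ∥ BA ∩ EA ∥ DB]
   → B = (1, -28)

A = (-5, -20)
B = (1, -28)
F = (-13/3, -14/3)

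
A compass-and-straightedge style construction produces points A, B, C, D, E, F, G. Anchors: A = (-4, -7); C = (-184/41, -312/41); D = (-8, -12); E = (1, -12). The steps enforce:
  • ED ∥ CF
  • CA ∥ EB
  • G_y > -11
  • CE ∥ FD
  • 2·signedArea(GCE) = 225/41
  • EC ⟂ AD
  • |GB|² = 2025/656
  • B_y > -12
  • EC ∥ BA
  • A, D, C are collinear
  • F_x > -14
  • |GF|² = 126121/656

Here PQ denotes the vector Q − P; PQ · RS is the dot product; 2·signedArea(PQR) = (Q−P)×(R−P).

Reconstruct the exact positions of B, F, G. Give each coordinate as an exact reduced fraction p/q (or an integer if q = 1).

B = (61/41, -467/41)
F = (-553/41, -312/41)
G = (19/164, -422/41)

1. B_x = 61/41  [EC ∥ BA ∩ CA ∥ EB]
2. B_y = -467/41  [EC ∥ BA ∩ CA ∥ EB]
   → B = (61/41, -467/41)
3. F_x = -553/41  [CE ∥ FD ∩ ED ∥ CF]
4. F_y = -312/41  [CE ∥ FD ∩ ED ∥ CF]
   → F = (-553/41, -312/41)
5. G_x = 19/164  [line 180/41·x + 225/41·y + 2295/41 = 0 ∩ |GB|² = 2025/656]
6. G_y = -422/41  [line 180/41·x + 225/41·y + 2295/41 = 0 ∩ |GB|² = 2025/656]
   → G = (19/164, -422/41)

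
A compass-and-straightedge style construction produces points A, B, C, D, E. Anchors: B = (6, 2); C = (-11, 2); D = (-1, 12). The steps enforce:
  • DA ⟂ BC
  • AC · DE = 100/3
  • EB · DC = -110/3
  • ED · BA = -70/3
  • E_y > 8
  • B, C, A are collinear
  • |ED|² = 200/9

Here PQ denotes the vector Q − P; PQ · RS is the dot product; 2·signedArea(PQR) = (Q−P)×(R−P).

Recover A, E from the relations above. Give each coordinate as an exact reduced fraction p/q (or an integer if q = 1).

1. A_x = -1  [B, C, A are collinear ∩ DA ⟂ BC]
2. A_y = 2  [B, C, A are collinear ∩ DA ⟂ BC]
   → A = (-1, 2)
3. E_x = -13/3  [EB · DC = -110/3 ∩ ED · BA = -70/3]
4. E_y = 26/3  [EB · DC = -110/3 ∩ ED · BA = -70/3]
   → E = (-13/3, 26/3)

A = (-1, 2)
E = (-13/3, 26/3)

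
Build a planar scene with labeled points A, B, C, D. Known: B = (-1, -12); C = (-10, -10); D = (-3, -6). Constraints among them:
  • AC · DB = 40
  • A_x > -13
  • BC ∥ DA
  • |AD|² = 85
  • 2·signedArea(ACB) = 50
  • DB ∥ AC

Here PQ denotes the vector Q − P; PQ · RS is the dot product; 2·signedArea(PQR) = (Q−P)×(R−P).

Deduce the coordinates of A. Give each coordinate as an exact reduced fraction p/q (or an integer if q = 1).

A = (-12, -4)

1. A_x = -12  [DB ∥ AC ∩ BC ∥ DA]
2. A_y = -4  [DB ∥ AC ∩ BC ∥ DA]
   → A = (-12, -4)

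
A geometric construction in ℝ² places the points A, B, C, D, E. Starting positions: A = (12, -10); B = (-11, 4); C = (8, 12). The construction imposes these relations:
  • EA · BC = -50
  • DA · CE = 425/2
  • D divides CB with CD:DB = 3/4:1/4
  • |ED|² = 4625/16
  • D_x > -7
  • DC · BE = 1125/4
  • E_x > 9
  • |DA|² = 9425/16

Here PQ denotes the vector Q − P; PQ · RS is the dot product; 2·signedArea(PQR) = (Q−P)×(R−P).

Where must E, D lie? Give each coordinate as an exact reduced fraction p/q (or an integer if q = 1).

D = (-25/4, 6)
E = (10, 1)

1. D_x = -25/4  [D divides CB with CD:DB = 3/4:1/4]
2. D_y = 6  [D divides CB with CD:DB = 3/4:1/4]
   → D = (-25/4, 6)
3. E_x = 10  [EA · BC = -50 ∩ DA · CE = 425/2]
4. E_y = 1  [EA · BC = -50 ∩ DA · CE = 425/2]
   → E = (10, 1)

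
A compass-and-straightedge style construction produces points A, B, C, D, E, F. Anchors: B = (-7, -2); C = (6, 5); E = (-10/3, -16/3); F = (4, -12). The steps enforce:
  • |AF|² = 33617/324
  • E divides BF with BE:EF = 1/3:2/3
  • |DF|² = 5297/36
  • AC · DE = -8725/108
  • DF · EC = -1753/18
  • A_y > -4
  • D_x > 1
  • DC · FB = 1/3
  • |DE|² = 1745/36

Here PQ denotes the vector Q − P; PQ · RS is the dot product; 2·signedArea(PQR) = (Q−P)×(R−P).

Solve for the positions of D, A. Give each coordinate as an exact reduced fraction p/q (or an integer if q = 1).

A = (-16/9, -65/18)
D = (4/3, -1/6)

1. D_x = 4/3  [DC · FB = 1/3 ∩ DF · EC = -1753/18]
2. D_y = -1/6  [DC · FB = 1/3 ∩ DF · EC = -1753/18]
   → D = (4/3, -1/6)
3. A_x = -16/9  [line 14/3·x + 31/6·y + 2911/108 = 0 ∩ |AF|² = 33617/324]
4. A_y = -65/18  [line 14/3·x + 31/6·y + 2911/108 = 0 ∩ |AF|² = 33617/324]
   → A = (-16/9, -65/18)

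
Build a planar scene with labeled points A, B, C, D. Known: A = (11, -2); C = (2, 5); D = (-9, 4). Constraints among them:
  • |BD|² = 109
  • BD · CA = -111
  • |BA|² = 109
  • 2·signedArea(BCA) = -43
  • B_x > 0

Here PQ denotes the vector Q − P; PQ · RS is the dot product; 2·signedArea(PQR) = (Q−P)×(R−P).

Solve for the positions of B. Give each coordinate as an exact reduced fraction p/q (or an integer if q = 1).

1. B_x = 1  [2·signedArea(BCA) = -43 ∩ BD · CA = -111]
2. B_y = 1  [2·signedArea(BCA) = -43 ∩ BD · CA = -111]
   → B = (1, 1)

B = (1, 1)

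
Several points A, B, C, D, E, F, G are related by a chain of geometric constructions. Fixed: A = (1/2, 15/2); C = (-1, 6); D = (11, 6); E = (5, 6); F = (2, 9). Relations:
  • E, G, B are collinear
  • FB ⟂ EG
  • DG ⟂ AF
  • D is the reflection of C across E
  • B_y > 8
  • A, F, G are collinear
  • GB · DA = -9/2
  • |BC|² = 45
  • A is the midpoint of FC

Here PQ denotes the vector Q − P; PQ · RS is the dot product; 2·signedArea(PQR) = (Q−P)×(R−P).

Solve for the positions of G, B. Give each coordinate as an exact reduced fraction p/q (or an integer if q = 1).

1. G_x = 5  [A, F, G are collinear ∩ DG ⟂ AF]
2. G_y = 12  [A, F, G are collinear ∩ DG ⟂ AF]
   → G = (5, 12)
3. B_x = 5  [E, G, B are collinear ∩ FB ⟂ EG]
4. B_y = 9  [E, G, B are collinear ∩ FB ⟂ EG]
   → B = (5, 9)

B = (5, 9)
G = (5, 12)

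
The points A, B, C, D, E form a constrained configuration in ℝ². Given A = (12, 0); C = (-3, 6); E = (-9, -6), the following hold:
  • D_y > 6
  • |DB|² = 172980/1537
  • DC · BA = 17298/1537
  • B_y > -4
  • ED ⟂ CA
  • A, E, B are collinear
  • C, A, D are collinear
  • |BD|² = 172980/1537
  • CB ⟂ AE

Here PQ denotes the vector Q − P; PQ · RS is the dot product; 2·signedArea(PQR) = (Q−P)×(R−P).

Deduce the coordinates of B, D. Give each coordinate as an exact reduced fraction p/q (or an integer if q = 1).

1. B_x = -15/53  [A, E, B are collinear ∩ CB ⟂ AE]
2. B_y = -186/53  [A, E, B are collinear ∩ CB ⟂ AE]
   → B = (-15/53, -186/53)
3. D_x = -117/29  [C, A, D are collinear ∩ ED ⟂ CA]
4. D_y = 186/29  [C, A, D are collinear ∩ ED ⟂ CA]
   → D = (-117/29, 186/29)

B = (-15/53, -186/53)
D = (-117/29, 186/29)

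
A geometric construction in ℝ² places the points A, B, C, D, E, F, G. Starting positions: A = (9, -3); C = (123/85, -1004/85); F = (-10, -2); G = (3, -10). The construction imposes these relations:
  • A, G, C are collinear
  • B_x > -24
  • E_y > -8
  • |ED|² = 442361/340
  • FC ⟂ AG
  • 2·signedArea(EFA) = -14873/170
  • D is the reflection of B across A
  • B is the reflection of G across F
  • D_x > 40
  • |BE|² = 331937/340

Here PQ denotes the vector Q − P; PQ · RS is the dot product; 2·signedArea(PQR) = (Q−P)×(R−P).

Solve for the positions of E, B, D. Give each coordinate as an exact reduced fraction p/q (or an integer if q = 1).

B = (-23, 6)
D = (41, -12)
E = (444/85, -1259/170)

1. B_x = -23  [B is the reflection of G across F]
2. B_y = 6  [B is the reflection of G across F]
   → B = (-23, 6)
3. D_x = 41  [D is the reflection of B across A]
4. D_y = -12  [D is the reflection of B across A]
   → D = (41, -12)
5. E_x = 444/85  [line 1·x + 19·y + 23033/170 = 0 ∩ |ED|² = 442361/340]
6. E_y = -1259/170  [line 1·x + 19·y + 23033/170 = 0 ∩ |ED|² = 442361/340]
   → E = (444/85, -1259/170)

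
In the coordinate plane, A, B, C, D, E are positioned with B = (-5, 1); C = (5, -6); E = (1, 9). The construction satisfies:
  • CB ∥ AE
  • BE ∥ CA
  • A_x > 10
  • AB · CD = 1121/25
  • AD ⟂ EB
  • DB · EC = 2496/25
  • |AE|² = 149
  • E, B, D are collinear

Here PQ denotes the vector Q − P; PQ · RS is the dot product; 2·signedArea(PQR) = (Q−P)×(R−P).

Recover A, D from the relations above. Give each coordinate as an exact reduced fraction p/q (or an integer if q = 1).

A = (11, 2)
D = (31/25, 233/25)

1. A_x = 11  [CB ∥ AE ∩ BE ∥ CA]
2. A_y = 2  [CB ∥ AE ∩ BE ∥ CA]
   → A = (11, 2)
3. D_x = 31/25  [E, B, D are collinear ∩ AD ⟂ EB]
4. D_y = 233/25  [E, B, D are collinear ∩ AD ⟂ EB]
   → D = (31/25, 233/25)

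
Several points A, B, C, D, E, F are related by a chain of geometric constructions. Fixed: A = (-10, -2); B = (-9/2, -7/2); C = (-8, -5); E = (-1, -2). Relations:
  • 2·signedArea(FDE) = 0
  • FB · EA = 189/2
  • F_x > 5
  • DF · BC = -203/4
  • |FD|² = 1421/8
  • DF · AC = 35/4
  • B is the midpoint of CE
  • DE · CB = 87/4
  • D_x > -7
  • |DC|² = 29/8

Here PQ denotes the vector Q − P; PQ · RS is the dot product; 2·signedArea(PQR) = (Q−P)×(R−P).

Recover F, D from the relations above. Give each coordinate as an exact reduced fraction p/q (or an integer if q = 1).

D = (-25/4, -17/4)
F = (6, 1)

1. F_x = 6  [FB · EA = 189/2]
2. D_x = -25/4  [line -7/2·x + -3/2·y + -113/4 = 0 ∩ |DC|² = 29/8]
3. D_y = -17/4  [line -7/2·x + -3/2·y + -113/4 = 0 ∩ |DC|² = 29/8]
   → D = (-25/4, -17/4)
4. F_x = 6  [2·signedArea(FDE) = 0 ∩ DF · AC = 35/4]
5. F_y = 1  [2·signedArea(FDE) = 0 ∩ DF · AC = 35/4]
   → F = (6, 1)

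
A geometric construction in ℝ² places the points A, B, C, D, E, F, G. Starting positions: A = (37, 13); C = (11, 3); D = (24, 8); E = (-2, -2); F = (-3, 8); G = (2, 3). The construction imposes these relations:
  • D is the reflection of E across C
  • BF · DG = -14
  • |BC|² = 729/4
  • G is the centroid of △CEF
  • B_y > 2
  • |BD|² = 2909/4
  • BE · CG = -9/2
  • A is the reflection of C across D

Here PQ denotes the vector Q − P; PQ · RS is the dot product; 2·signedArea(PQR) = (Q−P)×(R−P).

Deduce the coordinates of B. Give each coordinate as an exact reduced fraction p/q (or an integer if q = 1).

1. B_x = -5/2  [BF · DG = -14 ∩ BE · CG = -9/2]
2. B_y = 3  [BF · DG = -14 ∩ BE · CG = -9/2]
   → B = (-5/2, 3)

B = (-5/2, 3)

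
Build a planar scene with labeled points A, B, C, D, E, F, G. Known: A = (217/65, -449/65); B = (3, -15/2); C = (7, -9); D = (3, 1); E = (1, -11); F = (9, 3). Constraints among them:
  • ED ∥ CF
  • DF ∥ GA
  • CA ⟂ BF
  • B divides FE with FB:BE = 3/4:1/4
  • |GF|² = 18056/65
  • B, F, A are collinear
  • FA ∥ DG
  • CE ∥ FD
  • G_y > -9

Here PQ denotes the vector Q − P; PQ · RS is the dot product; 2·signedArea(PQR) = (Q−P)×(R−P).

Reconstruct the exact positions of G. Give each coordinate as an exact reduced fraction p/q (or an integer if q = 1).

1. G_x = -173/65  [DF ∥ GA ∩ FA ∥ DG]
2. G_y = -579/65  [DF ∥ GA ∩ FA ∥ DG]
   → G = (-173/65, -579/65)

G = (-173/65, -579/65)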